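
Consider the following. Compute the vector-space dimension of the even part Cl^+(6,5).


Even subalgebra dimension = 2^(n-1)
n = 6 + 5 = 11
2^(11 - 1) = 2^10 = 1024
Verification: sum of C(11,k) for even k = 1 + 55 + 330 + 462 + 165 + 11 = 1024
Result = 1024


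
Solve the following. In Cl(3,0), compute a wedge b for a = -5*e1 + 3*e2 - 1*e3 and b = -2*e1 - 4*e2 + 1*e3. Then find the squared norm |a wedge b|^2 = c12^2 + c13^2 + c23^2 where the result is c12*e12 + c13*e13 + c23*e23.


a wedge b = (a1*b2 - a2*b1)*e12 + (a1*b3 - a3*b1)*e13 + (a2*b3 - a3*b2)*e23
e12 coeff: (-5)*(-4) - 3*(-2) = 20 - (-6) = 26
e13 coeff: (-5)*1 - (-1)*(-2) = -5 - 2 = -7
e23 coeff: 3*1 - (-1)*(-4) = 3 - 4 = -1
|a wedge b|^2 = 26^2 + (-7)^2 + (-1)^2
= 676 + 49 + 1
= 726


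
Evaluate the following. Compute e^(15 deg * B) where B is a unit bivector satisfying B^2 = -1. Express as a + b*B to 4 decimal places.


For a unit bivector B with B^2 = -1, the exponential series gives
e^(theta*B) = cos(theta) + sin(theta)*B (the GA analogue of Euler's formula).
theta = 15 degrees = 0.261799 rad
cos(15 deg) = 0.9659
sin(15 deg) = 0.2588
exp(theta*B) = 0.9659 + 0.2588*B


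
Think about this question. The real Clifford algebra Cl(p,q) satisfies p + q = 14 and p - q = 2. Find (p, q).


We need p + q = 14 and p - q = 2.
Adding: 2p = 14 + 2 = 16, so p = 8.
Then q = 14 - 8 = 6.
(p, q) = (8, 6)


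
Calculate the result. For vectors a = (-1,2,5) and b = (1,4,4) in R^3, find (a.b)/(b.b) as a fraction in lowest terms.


Projection coefficient = (a . b) / (b . b)
a . b = (-1)*1 + 2*4 + 5*4
= -1 + 8 + 20 = 27
b . b = 1^2 + 4^2 + 4^2
= 1 + 16 + 16 = 33
Coefficient = 27/33
In lowest terms: 9/11


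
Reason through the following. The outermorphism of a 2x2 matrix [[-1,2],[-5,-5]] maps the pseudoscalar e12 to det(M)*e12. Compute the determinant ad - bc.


The outermorphism of a linear map f sends e1^e2 to f(e1)^f(e2).
f(e1) = -1*e1 - 5*e2
f(e2) = 2*e1 - 5*e2
f(e1) ^ f(e2) = (-1*e1 - 5*e2) ^ (2*e1 - 5*e2)
= (-1)*(-5)*e12 + (-5)*2*e21
= (5 - (-10))*e12
= 15*e12
Coefficient = 15


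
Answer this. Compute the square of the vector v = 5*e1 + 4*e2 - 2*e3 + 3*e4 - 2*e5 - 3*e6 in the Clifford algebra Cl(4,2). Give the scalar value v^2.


v^2 = sum of c_i^2 * e_i^2
Positive signature terms (e_i^2 = +1): 5^2 + 4^2 + (-2)^2 + 3^2 = 54
Negative signature terms (e_j^2 = -1): (-2)^2 + (-3)^2 = 13
v^2 = 54 - 13 = 41


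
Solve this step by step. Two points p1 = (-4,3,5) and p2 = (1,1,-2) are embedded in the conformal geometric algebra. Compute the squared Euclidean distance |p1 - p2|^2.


p1 - p2 = (-5, 2, 7)
|p1 - p2|^2 = (-5)^2 + 2^2 + 7^2
= 25 + 4 + 49
= 78


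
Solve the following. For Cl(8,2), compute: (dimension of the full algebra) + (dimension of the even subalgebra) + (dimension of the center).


n = 8 + 2 = 10
Total dim = 2^10 = 1024
Even subalgebra dim = 2^9 = 512
n is even, so center dim = 1
Sum = 1024 + 512 + 1 = 1537


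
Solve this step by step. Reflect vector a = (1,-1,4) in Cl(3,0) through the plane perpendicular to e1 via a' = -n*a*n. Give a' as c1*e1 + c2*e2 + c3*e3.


Reflection formula: a' = -n*a*n, with n = e1 (unit vector, n^2 = 1).
For reflection through hyperplane perp to e1:
The component along e1 flips sign, others stay.
a = (1, -1, 4)
a' = (-1, -1, 4)
a' = -1*e1 - 1*e2 + 4*e3


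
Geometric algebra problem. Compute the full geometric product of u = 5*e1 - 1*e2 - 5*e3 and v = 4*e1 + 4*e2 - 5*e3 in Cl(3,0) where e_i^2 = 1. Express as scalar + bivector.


In Cl(3,0): e_i^2 = 1, e_ie_j = -e_je_i for i != j.
Scalar part = u . v = 5*4 + (-1)*4 + (-5)*(-5)
= 20 + (-4) + 25 = 41
e12 coeff = 5*4 - (-1)*4 = 20 - (-4) = 24
e13 coeff = 5*(-5) - (-5)*4 = -25 - (-20) = -5
e23 coeff = (-1)*(-5) - (-5)*4 = 5 - (-20) = 25
uv = 41 + 24*e12 - 5*e13 + 25*e23


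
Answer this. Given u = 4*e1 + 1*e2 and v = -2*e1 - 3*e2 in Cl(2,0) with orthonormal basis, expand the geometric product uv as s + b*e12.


Expand: (4*e1 + 1*e2)(-2*e1 - 3*e2)
= 4*(-2)*e1e1 + 4*(-3)*e1e2 + 1*(-2)*e2e1 + 1*(-3)*e2e2
Using e1^2 = e2^2 = 1, e2e1 = -e1e2:
Scalar part s = 4*(-2) + 1*(-3) = -8 + (-3) = -11
Bivector part b = 4*(-3) - 1*(-2) = -12 - (-2) = -10
uv = -11 - 10*e12


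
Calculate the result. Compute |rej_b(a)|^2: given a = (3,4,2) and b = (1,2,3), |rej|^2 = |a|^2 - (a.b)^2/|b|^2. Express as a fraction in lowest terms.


|a|^2 = 3^2 + 4^2 + 2^2 = 29
|b|^2 = 1^2 + 2^2 + 3^2 = 14
a . b = 3*1 + 4*2 + 2*3 = 17
(a.b)^2 = 17^2 = 289
|rej|^2 = 29 - 289/14
= (406 - 289)/14
= 117/14
In lowest terms: 117/14


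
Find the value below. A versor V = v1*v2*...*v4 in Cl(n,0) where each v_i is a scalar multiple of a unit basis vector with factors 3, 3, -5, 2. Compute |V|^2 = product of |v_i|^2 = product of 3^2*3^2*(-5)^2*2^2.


Each vector v_i has |v_i|^2 = s_i^2
Squared scales: 3^2 = 9, 3^2 = 9, (-5)^2 = 25, 2^2 = 4
|V|^2 = 9 * 9 * 25 * 4
= 8100


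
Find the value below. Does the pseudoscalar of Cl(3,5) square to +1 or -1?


The pseudoscalar I = e1...e_n (product of all n generators) of Cl(p,q) satisfies I^2 = (-1)^(q + n(n-1)/2).
p = 3, q = 5, n = p + q = 8
n(n-1)/2 = 8 * 7 / 2 = 28
Exponent = q + n(n-1)/2 = 5 + 28 = 33
I^2 = (-1)^33 = -1


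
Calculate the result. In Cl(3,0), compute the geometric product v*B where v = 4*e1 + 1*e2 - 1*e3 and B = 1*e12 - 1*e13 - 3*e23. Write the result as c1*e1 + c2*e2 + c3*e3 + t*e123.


vB has grade-1 (vector) and grade-3 (trivector) parts: vB = (v _| B) + (v ^ B).
Vector part <vB>_1:
  e1: -v2*b12 - v3*b13 = -(1)*(1) - (-1)*(-1) = -2
  e2: v1*b12 - v3*b23 = (4)*(1) - (-1)*(-3) = 1
  e3: v1*b13 + v2*b23 = (4)*(-1) + (1)*(-3) = -7
Trivector part <vB>_3:
  e123: v1*b23 - v2*b13 + v3*b12 = (4)*(-3) - (1)*(-1) + (-1)*(1) = -12
vB = -2*e1 + 1*e2 - 7*e3 - 12*e123


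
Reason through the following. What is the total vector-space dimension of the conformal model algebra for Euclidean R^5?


The conformal model of R^5 uses Cl(6,1): the 5 Euclidean generators plus two extra orthogonal generators e+ (e+^2 = +1) and e- (e-^2 = -1), from which the null vectors e0, einf are built.
Number of generators m = 5 + 2 = 7.
dim Cl(p,q) = 2^m = 2^7 = 128


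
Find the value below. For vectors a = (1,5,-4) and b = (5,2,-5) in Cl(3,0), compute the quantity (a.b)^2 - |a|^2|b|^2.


a . b = 1*5 + 5*2 + (-4)*(-5)
= 5 + 10 + 20 = 35
|a|^2 = 1^2 + 5^2 + (-4)^2 = 42
|b|^2 = 5^2 + 2^2 + (-5)^2 = 54
(a.b)^2 = 35^2 = 1225
|a|^2 * |b|^2 = 42 * 54 = 2268
Result = 1225 - 2268 = -1043


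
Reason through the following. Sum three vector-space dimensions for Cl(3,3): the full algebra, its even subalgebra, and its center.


n = 3 + 3 = 6
Total dim = 2^6 = 64
Even subalgebra dim = 2^5 = 32
n is even, so center dim = 1
Sum = 64 + 32 + 1 = 97


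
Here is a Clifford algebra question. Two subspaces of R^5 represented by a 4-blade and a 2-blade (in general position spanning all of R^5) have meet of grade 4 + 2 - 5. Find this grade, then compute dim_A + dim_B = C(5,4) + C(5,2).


Meet grade = grade(A) + grade(B) - n
= 4 + 2 - 5 = 1
C(5,4) = 5
C(5,2) = 10
dim_A + dim_B = 5 + 10 = 15


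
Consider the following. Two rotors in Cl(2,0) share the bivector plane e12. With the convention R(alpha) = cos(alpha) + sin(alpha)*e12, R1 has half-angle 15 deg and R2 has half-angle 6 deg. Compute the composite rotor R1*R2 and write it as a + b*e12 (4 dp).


Same-plane rotors commute and their half-angles add:
R1*R2 = cos(a1 + a2) + sin(a1 + a2)*e12.
a1 + a2 = 15 + 6 = 21 deg
cos(21 deg) = 0.9336
sin(21 deg) = 0.3584
R1*R2 = 0.9336 + 0.3584*e12


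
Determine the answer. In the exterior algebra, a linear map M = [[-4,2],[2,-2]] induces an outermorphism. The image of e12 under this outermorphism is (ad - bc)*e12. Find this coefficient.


The outermorphism of a linear map f sends e1^e2 to f(e1)^f(e2).
f(e1) = -4*e1 + 2*e2
f(e2) = 2*e1 - 2*e2
f(e1) ^ f(e2) = (-4*e1 + 2*e2) ^ (2*e1 - 2*e2)
= (-4)*(-2)*e12 + 2*2*e21
= (8 - 4)*e12
= 4*e12
Coefficient = 4


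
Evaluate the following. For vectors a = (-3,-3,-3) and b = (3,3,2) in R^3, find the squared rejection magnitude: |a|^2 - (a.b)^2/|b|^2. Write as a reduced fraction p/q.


|a|^2 = (-3)^2 + (-3)^2 + (-3)^2 = 27
|b|^2 = 3^2 + 3^2 + 2^2 = 22
a . b = (-3)*3 + (-3)*3 + (-3)*2 = -24
(a.b)^2 = (-24)^2 = 576
|rej|^2 = 27 - 576/22
= (594 - 576)/22
= 18/22
In lowest terms: 9/11


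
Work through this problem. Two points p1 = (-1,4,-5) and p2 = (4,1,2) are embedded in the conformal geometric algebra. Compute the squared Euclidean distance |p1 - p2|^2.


p1 - p2 = (-5, 3, -7)
|p1 - p2|^2 = (-5)^2 + 3^2 + (-7)^2
= 25 + 9 + 49
= 83


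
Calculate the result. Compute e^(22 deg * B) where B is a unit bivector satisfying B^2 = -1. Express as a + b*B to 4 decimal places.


For a unit bivector B with B^2 = -1, the exponential series gives
e^(theta*B) = cos(theta) + sin(theta)*B (the GA analogue of Euler's formula).
theta = 22 degrees = 0.383972 rad
cos(22 deg) = 0.9272
sin(22 deg) = 0.3746
exp(theta*B) = 0.9272 + 0.3746*B


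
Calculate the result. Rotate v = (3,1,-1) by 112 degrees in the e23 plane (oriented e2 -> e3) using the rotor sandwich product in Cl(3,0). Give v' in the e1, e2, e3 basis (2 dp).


Rotor R = cos(56deg) - sin(56deg)*e23
Rotation angle theta = 2 * 56 = 112 degrees in the e23 plane (e2 -> e3).
The component perpendicular to the plane (e1) is invariant: v'_1 = v1 = 3.00
cos(112deg) = -0.3746, sin(112deg) = 0.9272
v'_2 = v2*cos(theta) - v3*sin(theta) = 1*(-0.3746) - (-1)*0.9272 = 0.55
v'_3 = v2*sin(theta) + v3*cos(theta) = 1*0.9272 + (-1)*(-0.3746) = 1.30
v' = 3.00*e1 + 0.55*e2 + 1.30*e3


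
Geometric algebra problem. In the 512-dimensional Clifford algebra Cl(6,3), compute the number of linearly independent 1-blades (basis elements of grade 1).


Number of grade-k basis blades in Cl(p,q) with n = p + q is C(n, k).
n = 6 + 3 = 9
C(9, 1) = 9! / (1! * 8!)
= 362880 / (1 * 40320)
= 9


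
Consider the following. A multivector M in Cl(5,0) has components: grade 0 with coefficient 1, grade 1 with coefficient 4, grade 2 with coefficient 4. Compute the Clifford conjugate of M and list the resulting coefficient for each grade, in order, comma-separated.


Clifford conjugate sign for grade k: (-1)^(k(k+1)/2)
Grade 0: (-1)^(0*1/2) = (-1)^0 = 1, coeff 1 -> 1
Grade 1: (-1)^(1*2/2) = (-1)^1 = -1, coeff 4 -> -4
Grade 2: (-1)^(2*3/2) = (-1)^3 = -1, coeff 4 -> -4
Conjugated coefficients: 1, -4, -4


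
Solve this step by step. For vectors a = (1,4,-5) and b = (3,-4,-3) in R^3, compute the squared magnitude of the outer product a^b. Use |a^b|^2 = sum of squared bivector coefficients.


a wedge b = (a1*b2 - a2*b1)*e12 + (a1*b3 - a3*b1)*e13 + (a2*b3 - a3*b2)*e23
e12 coeff: 1*(-4) - 4*3 = -4 - 12 = -16
e13 coeff: 1*(-3) - (-5)*3 = -3 - (-15) = 12
e23 coeff: 4*(-3) - (-5)*(-4) = -12 - 20 = -32
|a wedge b|^2 = (-16)^2 + 12^2 + (-32)^2
= 256 + 144 + 1024
= 1424


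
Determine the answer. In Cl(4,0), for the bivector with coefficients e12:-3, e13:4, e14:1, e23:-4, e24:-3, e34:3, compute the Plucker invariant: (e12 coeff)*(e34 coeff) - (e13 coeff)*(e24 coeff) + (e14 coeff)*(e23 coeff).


Plucker relation: af - be + cd
a*f = (-3)*3 = -9
b*e = 4*(-3) = -12
c*d = 1*(-4) = -4
af - be + cd = -9 - (-12) + (-4)
= -1


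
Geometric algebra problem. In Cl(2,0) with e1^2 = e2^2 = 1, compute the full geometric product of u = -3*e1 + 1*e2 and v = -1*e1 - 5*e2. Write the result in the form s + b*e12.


Expand: (-3*e1 + 1*e2)(-1*e1 - 5*e2)
= (-3)*(-1)*e1e1 + (-3)*(-5)*e1e2 + 1*(-1)*e2e1 + 1*(-5)*e2e2
Using e1^2 = e2^2 = 1, e2e1 = -e1e2:
Scalar part s = (-3)*(-1) + 1*(-5) = 3 + (-5) = -2
Bivector part b = (-3)*(-5) - 1*(-1) = 15 - (-1) = 16
uv = -2 + 16*e12


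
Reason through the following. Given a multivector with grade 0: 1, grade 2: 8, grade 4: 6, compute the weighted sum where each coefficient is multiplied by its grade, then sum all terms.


Grade-weighted sum = sum of grade_k * coefficient_k
0*1 = 0
2*8 = 16
4*6 = 24
Total = 0 + 16 + 24 = 40


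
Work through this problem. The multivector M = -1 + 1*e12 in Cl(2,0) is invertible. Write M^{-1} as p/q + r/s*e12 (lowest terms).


M = -1 + 1*e12, where e12^2 = -1.
Since M commutes with its reverse ~M = a - b*e12, M * ~M = a^2 - b^2*e12^2 = a^2 + b^2.
So M^{-1} = ~M / (a^2 + b^2) = (a - b*e12)/(a^2 + b^2).
a^2 + b^2 = 1 + 1 = 2
Scalar part = -1/2 = -1/2
Bivector coeff = -1/2 = -1/2
M^{-1} = -1/2 - 1/2*e12


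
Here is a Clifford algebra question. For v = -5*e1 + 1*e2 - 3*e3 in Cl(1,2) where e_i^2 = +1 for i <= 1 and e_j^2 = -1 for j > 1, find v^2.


v^2 = sum of c_i^2 * e_i^2
Positive signature terms (e_i^2 = +1): (-5)^2 = 25
Negative signature terms (e_j^2 = -1): 1^2 + (-3)^2 = 10
v^2 = 25 - 10 = 15


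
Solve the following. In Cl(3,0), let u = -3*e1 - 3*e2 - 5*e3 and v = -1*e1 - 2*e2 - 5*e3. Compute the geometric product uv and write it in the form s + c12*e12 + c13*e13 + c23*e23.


In Cl(3,0): e_i^2 = 1, e_ie_j = -e_je_i for i != j.
Scalar part = u . v = (-3)*(-1) + (-3)*(-2) + (-5)*(-5)
= 3 + 6 + 25 = 34
e12 coeff = (-3)*(-2) - (-3)*(-1) = 6 - 3 = 3
e13 coeff = (-3)*(-5) - (-5)*(-1) = 15 - 5 = 10
e23 coeff = (-3)*(-5) - (-5)*(-2) = 15 - 10 = 5
uv = 34 + 3*e12 + 10*e13 + 5*e23


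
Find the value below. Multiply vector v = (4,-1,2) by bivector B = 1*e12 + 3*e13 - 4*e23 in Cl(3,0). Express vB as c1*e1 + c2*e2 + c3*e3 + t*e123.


vB has grade-1 (vector) and grade-3 (trivector) parts: vB = (v _| B) + (v ^ B).
Vector part <vB>_1:
  e1: -v2*b12 - v3*b13 = -(-1)*(1) - (2)*(3) = -5
  e2: v1*b12 - v3*b23 = (4)*(1) - (2)*(-4) = 12
  e3: v1*b13 + v2*b23 = (4)*(3) + (-1)*(-4) = 16
Trivector part <vB>_3:
  e123: v1*b23 - v2*b13 + v3*b12 = (4)*(-4) - (-1)*(3) + (2)*(1) = -11
vB = -5*e1 + 12*e2 + 16*e3 - 11*e123


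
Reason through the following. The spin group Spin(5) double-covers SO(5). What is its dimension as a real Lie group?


Spin(n) double-covers SO(n); both have Lie algebra so(n) of dimension n(n-1)/2.
n = 5
n(n-1) = 5 * 4 = 20
dim Spin(5) = 20/2 = 10


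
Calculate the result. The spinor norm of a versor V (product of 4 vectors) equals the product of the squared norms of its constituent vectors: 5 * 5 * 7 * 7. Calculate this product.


Spinor norm N(V) = |v1|^2 * |v2|^2 * ... * |v4|^2
= 5 * 5 * 7 * 7
Running product: 5, 25, 175, 1225
N(V) = 1225


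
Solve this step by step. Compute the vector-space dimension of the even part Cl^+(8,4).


Even subalgebra dimension = 2^(n-1)
n = 8 + 4 = 12
2^(12 - 1) = 2^11 = 2048
Verification: sum of C(12,k) for even k = 1 + 66 + 495 + 924 + 495 + 66 + 1 = 2048
Result = 2048


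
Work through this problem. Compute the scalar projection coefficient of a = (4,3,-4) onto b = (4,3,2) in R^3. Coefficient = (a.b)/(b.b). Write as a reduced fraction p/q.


Projection coefficient = (a . b) / (b . b)
a . b = 4*4 + 3*3 + (-4)*2
= 16 + 9 + (-8) = 17
b . b = 4^2 + 3^2 + 2^2
= 16 + 9 + 4 = 29
Coefficient = 17/29
In lowest terms: 17/29


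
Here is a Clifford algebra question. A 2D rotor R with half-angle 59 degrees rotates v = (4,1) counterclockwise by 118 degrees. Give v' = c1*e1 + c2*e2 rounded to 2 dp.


Rotor R = cos(59deg) - sin(59deg)*e12
Rotation angle theta = 2 * 59 = 118 degrees
v' = R*v*~R rotates v by theta.
cos(118deg) = -0.4695, sin(118deg) = 0.8829
v'_1 = 4*cos(118deg) - 1*sin(118deg)
= 4*(-0.4695) - 1*0.8829
= -2.76
v'_2 = 4*sin(118deg) + 1*cos(118deg)
= 4*0.8829 + 1*(-0.4695)
= 3.06
v' = -2.76*e1 + 3.06*e2


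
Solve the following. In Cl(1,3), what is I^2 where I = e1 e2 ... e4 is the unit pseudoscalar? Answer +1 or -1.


The pseudoscalar I = e1...e_n (product of all n generators) of Cl(p,q) satisfies I^2 = (-1)^(q + n(n-1)/2).
p = 1, q = 3, n = p + q = 4
n(n-1)/2 = 4 * 3 / 2 = 6
Exponent = q + n(n-1)/2 = 3 + 6 = 9
I^2 = (-1)^9 = -1


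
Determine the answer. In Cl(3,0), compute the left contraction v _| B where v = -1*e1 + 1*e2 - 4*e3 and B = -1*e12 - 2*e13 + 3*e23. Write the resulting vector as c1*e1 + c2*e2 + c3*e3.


Left contraction v _| B = <vB>_1 (grade-1 part of the geometric product vB).
Using e1_|e12 = e2, e2_|e12 = -e1, e1_|e13 = e3, e3_|e13 = -e1, e2_|e23 = e3, e3_|e23 = -e2:
e1 coeff: -v2*b12 - v3*b13 = -(1)*(-1) - (-4)*(-2) = -7
e2 coeff: v1*b12 - v3*b23 = (-1)*(-1) - (-4)*(3) = 13
e3 coeff: v1*b13 + v2*b23 = (-1)*(-2) + (1)*(3) = 5
v _| B = -7*e1 + 13*e2 + 5*e3


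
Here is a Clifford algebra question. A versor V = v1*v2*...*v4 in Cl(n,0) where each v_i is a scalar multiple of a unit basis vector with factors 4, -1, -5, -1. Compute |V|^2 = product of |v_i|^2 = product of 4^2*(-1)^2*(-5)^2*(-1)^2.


Each vector v_i has |v_i|^2 = s_i^2
Squared scales: 4^2 = 16, (-1)^2 = 1, (-5)^2 = 25, (-1)^2 = 1
|V|^2 = 16 * 1 * 25 * 1
= 400


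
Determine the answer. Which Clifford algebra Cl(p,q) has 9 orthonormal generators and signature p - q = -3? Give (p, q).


We need p + q = 9 and p - q = -3.
Adding: 2p = 9 + (-3) = 6, so p = 3.
Then q = 9 - 3 = 6.
(p, q) = (3, 6)


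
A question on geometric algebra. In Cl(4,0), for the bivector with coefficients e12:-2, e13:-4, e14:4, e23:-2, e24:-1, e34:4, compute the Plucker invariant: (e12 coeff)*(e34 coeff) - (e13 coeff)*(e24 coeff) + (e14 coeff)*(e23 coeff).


Plucker relation: af - be + cd
a*f = (-2)*4 = -8
b*e = (-4)*(-1) = 4
c*d = 4*(-2) = -8
af - be + cd = -8 - 4 + (-8)
= -20


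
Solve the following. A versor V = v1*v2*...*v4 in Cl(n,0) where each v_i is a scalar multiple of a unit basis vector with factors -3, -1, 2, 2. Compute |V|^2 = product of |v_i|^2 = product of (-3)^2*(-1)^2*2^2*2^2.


Each vector v_i has |v_i|^2 = s_i^2
Squared scales: (-3)^2 = 9, (-1)^2 = 1, 2^2 = 4, 2^2 = 4
|V|^2 = 9 * 1 * 4 * 4
= 144


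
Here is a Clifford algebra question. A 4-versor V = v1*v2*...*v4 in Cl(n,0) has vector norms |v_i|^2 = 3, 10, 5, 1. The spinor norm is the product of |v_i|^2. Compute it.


Spinor norm N(V) = |v1|^2 * |v2|^2 * ... * |v4|^2
= 3 * 10 * 5 * 1
Running product: 3, 30, 150, 150
N(V) = 150


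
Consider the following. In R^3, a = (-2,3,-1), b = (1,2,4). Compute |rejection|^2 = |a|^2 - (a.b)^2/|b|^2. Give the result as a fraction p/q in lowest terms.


|a|^2 = (-2)^2 + 3^2 + (-1)^2 = 14
|b|^2 = 1^2 + 2^2 + 4^2 = 21
a . b = (-2)*1 + 3*2 + (-1)*4 = 0
(a.b)^2 = 0^2 = 0
|rej|^2 = 14 - 0/21
= (294 - 0)/21
= 294/21
In lowest terms: 14/1


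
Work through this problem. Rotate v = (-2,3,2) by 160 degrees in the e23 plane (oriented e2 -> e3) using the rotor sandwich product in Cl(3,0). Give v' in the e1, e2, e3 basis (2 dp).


Rotor R = cos(80deg) - sin(80deg)*e23
Rotation angle theta = 2 * 80 = 160 degrees in the e23 plane (e2 -> e3).
The component perpendicular to the plane (e1) is invariant: v'_1 = v1 = -2.00
cos(160deg) = -0.9397, sin(160deg) = 0.3420
v'_2 = v2*cos(theta) - v3*sin(theta) = 3*(-0.9397) - 2*0.3420 = -3.50
v'_3 = v2*sin(theta) + v3*cos(theta) = 3*0.3420 + 2*(-0.9397) = -0.85
v' = -2.00*e1 - 3.50*e2 - 0.85*e3


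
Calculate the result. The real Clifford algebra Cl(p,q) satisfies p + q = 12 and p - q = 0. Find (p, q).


We need p + q = 12 and p - q = 0.
Adding: 2p = 12 + 0 = 12, so p = 6.
Then q = 12 - 6 = 6.
(p, q) = (6, 6)


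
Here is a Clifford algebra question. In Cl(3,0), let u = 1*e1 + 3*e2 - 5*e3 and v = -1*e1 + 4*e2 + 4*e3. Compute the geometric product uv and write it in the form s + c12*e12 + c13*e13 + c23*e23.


In Cl(3,0): e_i^2 = 1, e_ie_j = -e_je_i for i != j.
Scalar part = u . v = 1*(-1) + 3*4 + (-5)*4
= -1 + 12 + (-20) = -9
e12 coeff = 1*4 - 3*(-1) = 4 - (-3) = 7
e13 coeff = 1*4 - (-5)*(-1) = 4 - 5 = -1
e23 coeff = 3*4 - (-5)*4 = 12 - (-20) = 32
uv = -9 + 7*e12 - 1*e13 + 32*e23


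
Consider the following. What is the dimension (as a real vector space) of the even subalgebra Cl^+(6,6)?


Even subalgebra dimension = 2^(n-1)
n = 6 + 6 = 12
2^(12 - 1) = 2^11 = 2048
Verification: sum of C(12,k) for even k = 1 + 66 + 495 + 924 + 495 + 66 + 1 = 2048
Result = 2048


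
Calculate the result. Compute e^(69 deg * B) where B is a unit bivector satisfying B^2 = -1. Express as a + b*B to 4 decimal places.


For a unit bivector B with B^2 = -1, the exponential series gives
e^(theta*B) = cos(theta) + sin(theta)*B (the GA analogue of Euler's formula).
theta = 69 degrees = 1.204277 rad
cos(69 deg) = 0.3584
sin(69 deg) = 0.9336
exp(theta*B) = 0.3584 + 0.9336*B


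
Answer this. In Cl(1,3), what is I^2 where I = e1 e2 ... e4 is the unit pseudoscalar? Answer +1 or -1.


The pseudoscalar I = e1...e_n (product of all n generators) of Cl(p,q) satisfies I^2 = (-1)^(q + n(n-1)/2).
p = 1, q = 3, n = p + q = 4
n(n-1)/2 = 4 * 3 / 2 = 6
Exponent = q + n(n-1)/2 = 3 + 6 = 9
I^2 = (-1)^9 = -1


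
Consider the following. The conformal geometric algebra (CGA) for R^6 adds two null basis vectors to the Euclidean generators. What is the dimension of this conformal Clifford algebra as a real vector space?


The conformal model of R^6 uses Cl(7,1): the 6 Euclidean generators plus two extra orthogonal generators e+ (e+^2 = +1) and e- (e-^2 = -1), from which the null vectors e0, einf are built.
Number of generators m = 6 + 2 = 8.
dim Cl(p,q) = 2^m = 2^8 = 256


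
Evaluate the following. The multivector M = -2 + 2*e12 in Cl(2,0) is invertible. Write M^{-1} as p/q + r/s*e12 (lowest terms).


M = -2 + 2*e12, where e12^2 = -1.
Since M commutes with its reverse ~M = a - b*e12, M * ~M = a^2 - b^2*e12^2 = a^2 + b^2.
So M^{-1} = ~M / (a^2 + b^2) = (a - b*e12)/(a^2 + b^2).
a^2 + b^2 = 4 + 4 = 8
Scalar part = -2/8 = -1/4
Bivector coeff = -2/8 = -1/4
M^{-1} = -1/4 - 1/4*e12


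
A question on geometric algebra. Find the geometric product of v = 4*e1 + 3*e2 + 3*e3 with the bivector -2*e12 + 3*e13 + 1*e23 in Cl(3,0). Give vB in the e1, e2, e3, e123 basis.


vB has grade-1 (vector) and grade-3 (trivector) parts: vB = (v _| B) + (v ^ B).
Vector part <vB>_1:
  e1: -v2*b12 - v3*b13 = -(3)*(-2) - (3)*(3) = -3
  e2: v1*b12 - v3*b23 = (4)*(-2) - (3)*(1) = -11
  e3: v1*b13 + v2*b23 = (4)*(3) + (3)*(1) = 15
Trivector part <vB>_3:
  e123: v1*b23 - v2*b13 + v3*b12 = (4)*(1) - (3)*(3) + (3)*(-2) = -11
vB = -3*e1 - 11*e2 + 15*e3 - 11*e123


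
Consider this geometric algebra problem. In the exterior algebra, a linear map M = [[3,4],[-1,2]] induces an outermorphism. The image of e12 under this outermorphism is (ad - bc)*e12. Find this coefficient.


The outermorphism of a linear map f sends e1^e2 to f(e1)^f(e2).
f(e1) = 3*e1 - 1*e2
f(e2) = 4*e1 + 2*e2
f(e1) ^ f(e2) = (3*e1 - 1*e2) ^ (4*e1 + 2*e2)
= 3*2*e12 + (-1)*4*e21
= (6 - (-4))*e12
= 10*e12
Coefficient = 10


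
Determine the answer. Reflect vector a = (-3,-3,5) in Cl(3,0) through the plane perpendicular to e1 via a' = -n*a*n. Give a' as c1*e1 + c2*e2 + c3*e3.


Reflection formula: a' = -n*a*n, with n = e1 (unit vector, n^2 = 1).
For reflection through hyperplane perp to e1:
The component along e1 flips sign, others stay.
a = (-3, -3, 5)
a' = (3, -3, 5)
a' = 3*e1 - 3*e2 + 5*e3


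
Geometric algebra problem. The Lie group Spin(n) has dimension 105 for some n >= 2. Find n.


dim Spin(n) = dim so(n) = n(n-1)/2.
Solve n(n-1)/2 = 105, i.e. n^2 - n - 210 = 0.
Discriminant = 1 + 8*105 = 841
n = (1 + sqrt(841))/2 = (1 + 29)/2 = 15


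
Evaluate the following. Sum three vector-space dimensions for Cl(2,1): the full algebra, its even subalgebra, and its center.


n = 2 + 1 = 3
Total dim = 2^3 = 8
Even subalgebra dim = 2^2 = 4
n is odd, so center dim = 2
Sum = 8 + 4 + 2 = 14


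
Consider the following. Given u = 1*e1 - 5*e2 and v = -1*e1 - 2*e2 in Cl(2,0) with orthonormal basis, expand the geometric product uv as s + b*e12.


Expand: (1*e1 - 5*e2)(-1*e1 - 2*e2)
= 1*(-1)*e1e1 + 1*(-2)*e1e2 + (-5)*(-1)*e2e1 + (-5)*(-2)*e2e2
Using e1^2 = e2^2 = 1, e2e1 = -e1e2:
Scalar part s = 1*(-1) + (-5)*(-2) = -1 + 10 = 9
Bivector part b = 1*(-2) - (-5)*(-1) = -2 - 5 = -7
uv = 9 - 7*e12


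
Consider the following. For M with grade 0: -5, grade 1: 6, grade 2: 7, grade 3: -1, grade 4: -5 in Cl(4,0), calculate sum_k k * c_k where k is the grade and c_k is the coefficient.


Grade-weighted sum = sum of grade_k * coefficient_k
0*(-5) = 0
1*6 = 6
2*7 = 14
3*(-1) = -3
4*(-5) = -20
Total = 0 + 6 + 14 + (-3) + (-20) = -3


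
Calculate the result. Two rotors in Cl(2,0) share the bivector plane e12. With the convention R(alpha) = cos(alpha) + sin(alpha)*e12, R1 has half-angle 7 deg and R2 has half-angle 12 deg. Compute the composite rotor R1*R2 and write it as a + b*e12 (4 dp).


Same-plane rotors commute and their half-angles add:
R1*R2 = cos(a1 + a2) + sin(a1 + a2)*e12.
a1 + a2 = 7 + 12 = 19 deg
cos(19 deg) = 0.9455
sin(19 deg) = 0.3256
R1*R2 = 0.9455 + 0.3256*e12


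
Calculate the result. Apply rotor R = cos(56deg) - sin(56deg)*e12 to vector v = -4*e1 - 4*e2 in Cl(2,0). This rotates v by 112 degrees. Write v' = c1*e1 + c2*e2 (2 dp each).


Rotor R = cos(56deg) - sin(56deg)*e12
Rotation angle theta = 2 * 56 = 112 degrees
v' = R*v*~R rotates v by theta.
cos(112deg) = -0.3746, sin(112deg) = 0.9272
v'_1 = -4*cos(112deg) - (-4)*sin(112deg)
= -4*(-0.3746) - (-4)*0.9272
= 5.21
v'_2 = -4*sin(112deg) + (-4)*cos(112deg)
= -4*0.9272 + (-4)*(-0.3746)
= -2.21
v' = 5.21*e1 - 2.21*e2


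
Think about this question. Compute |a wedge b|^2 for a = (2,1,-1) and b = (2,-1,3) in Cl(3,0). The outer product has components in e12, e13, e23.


a wedge b = (a1*b2 - a2*b1)*e12 + (a1*b3 - a3*b1)*e13 + (a2*b3 - a3*b2)*e23
e12 coeff: 2*(-1) - 1*2 = -2 - 2 = -4
e13 coeff: 2*3 - (-1)*2 = 6 - (-2) = 8
e23 coeff: 1*3 - (-1)*(-1) = 3 - 1 = 2
|a wedge b|^2 = (-4)^2 + 8^2 + 2^2
= 16 + 64 + 4
= 84


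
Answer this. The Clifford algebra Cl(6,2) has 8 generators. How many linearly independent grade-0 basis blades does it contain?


Number of grade-k basis blades in Cl(p,q) with n = p + q is C(n, k).
n = 6 + 2 = 8
C(8, 0) = 8! / (0! * 8!)
= 40320 / (1 * 40320)
= 1


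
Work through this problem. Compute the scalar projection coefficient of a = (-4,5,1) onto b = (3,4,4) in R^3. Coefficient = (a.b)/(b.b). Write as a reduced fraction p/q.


Projection coefficient = (a . b) / (b . b)
a . b = (-4)*3 + 5*4 + 1*4
= -12 + 20 + 4 = 12
b . b = 3^2 + 4^2 + 4^2
= 9 + 16 + 16 = 41
Coefficient = 12/41
In lowest terms: 12/41


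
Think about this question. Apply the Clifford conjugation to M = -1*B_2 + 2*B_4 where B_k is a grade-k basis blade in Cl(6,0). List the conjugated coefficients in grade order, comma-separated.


Clifford conjugate sign for grade k: (-1)^(k(k+1)/2)
Grade 2: (-1)^(2*3/2) = (-1)^3 = -1, coeff -1 -> 1
Grade 4: (-1)^(4*5/2) = (-1)^10 = 1, coeff 2 -> 2
Conjugated coefficients: 1, 2


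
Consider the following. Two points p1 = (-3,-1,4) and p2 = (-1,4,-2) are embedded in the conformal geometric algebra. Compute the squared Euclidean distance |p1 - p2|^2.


p1 - p2 = (-2, -5, 6)
|p1 - p2|^2 = (-2)^2 + (-5)^2 + 6^2
= 4 + 25 + 36
= 65


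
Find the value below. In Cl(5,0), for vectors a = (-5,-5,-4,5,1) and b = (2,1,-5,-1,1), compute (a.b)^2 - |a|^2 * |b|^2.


a . b = (-5)*2 + (-5)*1 + (-4)*(-5) + 5*(-1) + 1*1
= -10 + (-5) + 20 + (-5) + 1 = 1
|a|^2 = (-5)^2 + (-5)^2 + (-4)^2 + 5^2 + 1^2 = 92
|b|^2 = 2^2 + 1^2 + (-5)^2 + (-1)^2 + 1^2 = 32
(a.b)^2 = 1^2 = 1
|a|^2 * |b|^2 = 92 * 32 = 2944
Result = 1 - 2944 = -2943


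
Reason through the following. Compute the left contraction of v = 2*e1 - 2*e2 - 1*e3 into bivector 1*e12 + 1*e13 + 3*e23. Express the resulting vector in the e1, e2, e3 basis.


Left contraction v _| B = <vB>_1 (grade-1 part of the geometric product vB).
Using e1_|e12 = e2, e2_|e12 = -e1, e1_|e13 = e3, e3_|e13 = -e1, e2_|e23 = e3, e3_|e23 = -e2:
e1 coeff: -v2*b12 - v3*b13 = -(-2)*(1) - (-1)*(1) = 3
e2 coeff: v1*b12 - v3*b23 = (2)*(1) - (-1)*(3) = 5
e3 coeff: v1*b13 + v2*b23 = (2)*(1) + (-2)*(3) = -4
v _| B = 3*e1 + 5*e2 - 4*e3


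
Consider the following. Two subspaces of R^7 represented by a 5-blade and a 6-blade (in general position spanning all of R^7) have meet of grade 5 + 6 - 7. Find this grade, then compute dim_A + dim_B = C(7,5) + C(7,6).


Meet grade = grade(A) + grade(B) - n
= 5 + 6 - 7 = 4
C(7,5) = 21
C(7,6) = 7
dim_A + dim_B = 21 + 7 = 28


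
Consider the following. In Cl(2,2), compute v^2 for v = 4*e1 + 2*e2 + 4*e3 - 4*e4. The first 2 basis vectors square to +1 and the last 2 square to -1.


v^2 = sum of c_i^2 * e_i^2
Positive signature terms (e_i^2 = +1): 4^2 + 2^2 = 20
Negative signature terms (e_j^2 = -1): 4^2 + (-4)^2 = 32
v^2 = 20 - 32 = -12


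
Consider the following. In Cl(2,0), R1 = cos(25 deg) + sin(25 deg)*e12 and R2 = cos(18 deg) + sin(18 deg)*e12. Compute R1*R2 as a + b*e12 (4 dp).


Same-plane rotors commute and their half-angles add:
R1*R2 = cos(a1 + a2) + sin(a1 + a2)*e12.
a1 + a2 = 25 + 18 = 43 deg
cos(43 deg) = 0.7314
sin(43 deg) = 0.6820
R1*R2 = 0.7314 + 0.6820*e12


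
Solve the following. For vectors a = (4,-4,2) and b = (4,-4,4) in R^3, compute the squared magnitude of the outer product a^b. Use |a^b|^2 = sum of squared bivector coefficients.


a wedge b = (a1*b2 - a2*b1)*e12 + (a1*b3 - a3*b1)*e13 + (a2*b3 - a3*b2)*e23
e12 coeff: 4*(-4) - (-4)*4 = -16 - (-16) = 0
e13 coeff: 4*4 - 2*4 = 16 - 8 = 8
e23 coeff: (-4)*4 - 2*(-4) = -16 - (-8) = -8
|a wedge b|^2 = 0^2 + 8^2 + (-8)^2
= 0 + 64 + 64
= 128


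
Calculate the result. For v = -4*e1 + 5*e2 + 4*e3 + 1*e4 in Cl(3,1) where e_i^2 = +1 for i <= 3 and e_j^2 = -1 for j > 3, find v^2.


v^2 = sum of c_i^2 * e_i^2
Positive signature terms (e_i^2 = +1): (-4)^2 + 5^2 + 4^2 = 57
Negative signature terms (e_j^2 = -1): 1^2 = 1
v^2 = 57 - 1 = 56


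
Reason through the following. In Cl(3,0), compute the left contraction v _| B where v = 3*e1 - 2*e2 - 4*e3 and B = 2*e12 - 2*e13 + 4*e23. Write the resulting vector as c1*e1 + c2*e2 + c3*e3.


Left contraction v _| B = <vB>_1 (grade-1 part of the geometric product vB).
Using e1_|e12 = e2, e2_|e12 = -e1, e1_|e13 = e3, e3_|e13 = -e1, e2_|e23 = e3, e3_|e23 = -e2:
e1 coeff: -v2*b12 - v3*b13 = -(-2)*(2) - (-4)*(-2) = -4
e2 coeff: v1*b12 - v3*b23 = (3)*(2) - (-4)*(4) = 22
e3 coeff: v1*b13 + v2*b23 = (3)*(-2) + (-2)*(4) = -14
v _| B = -4*e1 + 22*e2 - 14*e3


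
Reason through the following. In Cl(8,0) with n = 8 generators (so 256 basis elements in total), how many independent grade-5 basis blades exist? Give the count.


Number of grade-k basis blades in Cl(p,q) with n = p + q is C(n, k).
n = 8 + 0 = 8
C(8, 5) = 8! / (5! * 3!)
= 40320 / (120 * 6)
= 56


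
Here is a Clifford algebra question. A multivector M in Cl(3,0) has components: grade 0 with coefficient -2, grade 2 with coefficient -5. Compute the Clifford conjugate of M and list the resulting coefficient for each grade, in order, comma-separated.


Clifford conjugate sign for grade k: (-1)^(k(k+1)/2)
Grade 0: (-1)^(0*1/2) = (-1)^0 = 1, coeff -2 -> -2
Grade 2: (-1)^(2*3/2) = (-1)^3 = -1, coeff -5 -> 5
Conjugated coefficients: -2, 5


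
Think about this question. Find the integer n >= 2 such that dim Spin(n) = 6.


dim Spin(n) = dim so(n) = n(n-1)/2.
Solve n(n-1)/2 = 6, i.e. n^2 - n - 12 = 0.
Discriminant = 1 + 8*6 = 49
n = (1 + sqrt(49))/2 = (1 + 7)/2 = 4


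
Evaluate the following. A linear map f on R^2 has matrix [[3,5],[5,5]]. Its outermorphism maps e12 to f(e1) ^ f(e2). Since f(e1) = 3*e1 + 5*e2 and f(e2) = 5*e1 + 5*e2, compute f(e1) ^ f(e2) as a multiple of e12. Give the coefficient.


The outermorphism of a linear map f sends e1^e2 to f(e1)^f(e2).
f(e1) = 3*e1 + 5*e2
f(e2) = 5*e1 + 5*e2
f(e1) ^ f(e2) = (3*e1 + 5*e2) ^ (5*e1 + 5*e2)
= 3*5*e12 + 5*5*e21
= (15 - 25)*e12
= -10*e12
Coefficient = -10


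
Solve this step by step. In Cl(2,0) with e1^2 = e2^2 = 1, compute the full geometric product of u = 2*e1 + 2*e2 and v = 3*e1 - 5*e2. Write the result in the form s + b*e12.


Expand: (2*e1 + 2*e2)(3*e1 - 5*e2)
= 2*3*e1e1 + 2*(-5)*e1e2 + 2*3*e2e1 + 2*(-5)*e2e2
Using e1^2 = e2^2 = 1, e2e1 = -e1e2:
Scalar part s = 2*3 + 2*(-5) = 6 + (-10) = -4
Bivector part b = 2*(-5) - 2*3 = -10 - 6 = -16
uv = -4 - 16*e12


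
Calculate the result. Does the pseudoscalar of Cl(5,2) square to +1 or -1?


The pseudoscalar I = e1...e_n (product of all n generators) of Cl(p,q) satisfies I^2 = (-1)^(q + n(n-1)/2).
p = 5, q = 2, n = p + q = 7
n(n-1)/2 = 7 * 6 / 2 = 21
Exponent = q + n(n-1)/2 = 2 + 21 = 23
I^2 = (-1)^23 = -1


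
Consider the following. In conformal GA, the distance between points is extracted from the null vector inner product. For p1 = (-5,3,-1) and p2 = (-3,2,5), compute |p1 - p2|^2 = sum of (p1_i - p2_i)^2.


p1 - p2 = (-2, 1, -6)
|p1 - p2|^2 = (-2)^2 + 1^2 + (-6)^2
= 4 + 1 + 36
= 41


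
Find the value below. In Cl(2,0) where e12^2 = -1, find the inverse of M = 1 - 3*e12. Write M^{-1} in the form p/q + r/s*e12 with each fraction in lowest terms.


M = 1 - 3*e12, where e12^2 = -1.
Since M commutes with its reverse ~M = a - b*e12, M * ~M = a^2 - b^2*e12^2 = a^2 + b^2.
So M^{-1} = ~M / (a^2 + b^2) = (a - b*e12)/(a^2 + b^2).
a^2 + b^2 = 1 + 9 = 10
Scalar part = 1/10 = 1/10
Bivector coeff = 3/10 = 3/10
M^{-1} = 1/10 + 3/10*e12


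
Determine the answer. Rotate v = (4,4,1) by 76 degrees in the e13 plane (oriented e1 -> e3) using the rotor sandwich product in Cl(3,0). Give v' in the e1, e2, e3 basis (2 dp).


Rotor R = cos(38deg) - sin(38deg)*e13
Rotation angle theta = 2 * 38 = 76 degrees in the e13 plane (e1 -> e3).
The component perpendicular to the plane (e2) is invariant: v'_2 = v2 = 4.00
cos(76deg) = 0.2419, sin(76deg) = 0.9703
v'_1 = v1*cos(theta) - v3*sin(theta) = 4*0.2419 - 1*0.9703 = 0.00
v'_3 = v1*sin(theta) + v3*cos(theta) = 4*0.9703 + 1*0.2419 = 4.12
v' = 0.00*e1 + 4.00*e2 + 4.12*e3


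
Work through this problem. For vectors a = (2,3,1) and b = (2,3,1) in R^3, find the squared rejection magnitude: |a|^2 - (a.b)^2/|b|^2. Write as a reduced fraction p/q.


|a|^2 = 2^2 + 3^2 + 1^2 = 14
|b|^2 = 2^2 + 3^2 + 1^2 = 14
a . b = 2*2 + 3*3 + 1*1 = 14
(a.b)^2 = 14^2 = 196
|rej|^2 = 14 - 196/14
= (196 - 196)/14
= 0/14
In lowest terms: 0/1


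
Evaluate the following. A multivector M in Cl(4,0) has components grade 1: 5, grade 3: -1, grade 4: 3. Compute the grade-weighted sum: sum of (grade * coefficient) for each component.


Grade-weighted sum = sum of grade_k * coefficient_k
1*5 = 5
3*(-1) = -3
4*3 = 12
Total = 5 + (-3) + 12 = 14


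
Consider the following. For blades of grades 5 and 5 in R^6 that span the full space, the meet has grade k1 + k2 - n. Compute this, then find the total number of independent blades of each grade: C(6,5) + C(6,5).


Meet grade = grade(A) + grade(B) - n
= 5 + 5 - 6 = 4
C(6,5) = 6
C(6,5) = 6
dim_A + dim_B = 6 + 6 = 12


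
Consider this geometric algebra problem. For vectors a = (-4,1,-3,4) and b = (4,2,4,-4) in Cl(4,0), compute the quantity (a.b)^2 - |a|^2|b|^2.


a . b = (-4)*4 + 1*2 + (-3)*4 + 4*(-4)
= -16 + 2 + (-12) + (-16) = -42
|a|^2 = (-4)^2 + 1^2 + (-3)^2 + 4^2 = 42
|b|^2 = 4^2 + 2^2 + 4^2 + (-4)^2 = 52
(a.b)^2 = (-42)^2 = 1764
|a|^2 * |b|^2 = 42 * 52 = 2184
Result = 1764 - 2184 = -420


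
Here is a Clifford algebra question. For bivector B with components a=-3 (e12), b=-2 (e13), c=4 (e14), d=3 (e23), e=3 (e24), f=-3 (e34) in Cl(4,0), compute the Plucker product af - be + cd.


Plucker relation: af - be + cd
a*f = (-3)*(-3) = 9
b*e = (-2)*3 = -6
c*d = 4*3 = 12
af - be + cd = 9 - (-6) + 12
= 27


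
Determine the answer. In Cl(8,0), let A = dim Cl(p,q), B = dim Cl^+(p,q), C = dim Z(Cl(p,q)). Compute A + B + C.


n = 8 + 0 = 8
Total dim = 2^8 = 256
Even subalgebra dim = 2^7 = 128
n is even, so center dim = 1
Sum = 256 + 128 + 1 = 385


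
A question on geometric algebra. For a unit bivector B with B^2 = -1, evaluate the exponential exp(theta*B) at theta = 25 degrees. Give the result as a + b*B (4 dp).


For a unit bivector B with B^2 = -1, the exponential series gives
e^(theta*B) = cos(theta) + sin(theta)*B (the GA analogue of Euler's formula).
theta = 25 degrees = 0.436332 rad
cos(25 deg) = 0.9063
sin(25 deg) = 0.4226
exp(theta*B) = 0.9063 + 0.4226*B


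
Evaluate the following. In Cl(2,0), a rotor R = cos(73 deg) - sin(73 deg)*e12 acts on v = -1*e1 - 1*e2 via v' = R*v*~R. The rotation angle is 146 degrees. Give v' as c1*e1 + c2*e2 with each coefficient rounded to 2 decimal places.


Rotor R = cos(73deg) - sin(73deg)*e12
Rotation angle theta = 2 * 73 = 146 degrees
v' = R*v*~R rotates v by theta.
cos(146deg) = -0.8290, sin(146deg) = 0.5592
v'_1 = -1*cos(146deg) - (-1)*sin(146deg)
= -1*(-0.8290) - (-1)*0.5592
= 1.39
v'_2 = -1*sin(146deg) + (-1)*cos(146deg)
= -1*0.5592 + (-1)*(-0.8290)
= 0.27
v' = 1.39*e1 + 0.27*e2


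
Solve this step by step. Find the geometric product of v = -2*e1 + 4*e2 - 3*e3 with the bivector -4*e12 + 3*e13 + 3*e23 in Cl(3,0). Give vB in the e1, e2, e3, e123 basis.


vB has grade-1 (vector) and grade-3 (trivector) parts: vB = (v _| B) + (v ^ B).
Vector part <vB>_1:
  e1: -v2*b12 - v3*b13 = -(4)*(-4) - (-3)*(3) = 25
  e2: v1*b12 - v3*b23 = (-2)*(-4) - (-3)*(3) = 17
  e3: v1*b13 + v2*b23 = (-2)*(3) + (4)*(3) = 6
Trivector part <vB>_3:
  e123: v1*b23 - v2*b13 + v3*b12 = (-2)*(3) - (4)*(3) + (-3)*(-4) = -6
vB = 25*e1 + 17*e2 + 6*e3 - 6*e123


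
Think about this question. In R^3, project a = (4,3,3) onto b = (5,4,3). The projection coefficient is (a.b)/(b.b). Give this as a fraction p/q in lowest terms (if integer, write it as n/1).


Projection coefficient = (a . b) / (b . b)
a . b = 4*5 + 3*4 + 3*3
= 20 + 12 + 9 = 41
b . b = 5^2 + 4^2 + 3^2
= 25 + 16 + 9 = 50
Coefficient = 41/50
In lowest terms: 41/50


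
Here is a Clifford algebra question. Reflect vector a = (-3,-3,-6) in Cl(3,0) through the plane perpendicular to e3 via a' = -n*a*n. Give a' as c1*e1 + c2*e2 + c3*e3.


Reflection formula: a' = -n*a*n, with n = e3 (unit vector, n^2 = 1).
For reflection through hyperplane perp to e3:
The component along e3 flips sign, others stay.
a = (-3, -3, -6)
a' = (-3, -3, 6)
a' = -3*e1 - 3*e2 + 6*e3


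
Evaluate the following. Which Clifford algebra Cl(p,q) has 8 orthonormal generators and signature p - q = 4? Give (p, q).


We need p + q = 8 and p - q = 4.
Adding: 2p = 8 + 4 = 12, so p = 6.
Then q = 8 - 6 = 2.
(p, q) = (6, 2)


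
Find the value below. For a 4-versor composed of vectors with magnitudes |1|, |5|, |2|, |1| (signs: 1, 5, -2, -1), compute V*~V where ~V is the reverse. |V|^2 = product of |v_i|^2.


Each vector v_i has |v_i|^2 = s_i^2
Squared scales: 1^2 = 1, 5^2 = 25, (-2)^2 = 4, (-1)^2 = 1
|V|^2 = 1 * 25 * 4 * 1
= 100


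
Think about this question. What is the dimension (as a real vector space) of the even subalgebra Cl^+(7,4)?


Even subalgebra dimension = 2^(n-1)
n = 7 + 4 = 11
2^(11 - 1) = 2^10 = 1024
Verification: sum of C(11,k) for even k = 1 + 55 + 330 + 462 + 165 + 11 = 1024
Result = 1024


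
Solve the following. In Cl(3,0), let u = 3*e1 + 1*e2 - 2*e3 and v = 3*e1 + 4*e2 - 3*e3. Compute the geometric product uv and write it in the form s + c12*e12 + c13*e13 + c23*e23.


In Cl(3,0): e_i^2 = 1, e_ie_j = -e_je_i for i != j.
Scalar part = u . v = 3*3 + 1*4 + (-2)*(-3)
= 9 + 4 + 6 = 19
e12 coeff = 3*4 - 1*3 = 12 - 3 = 9
e13 coeff = 3*(-3) - (-2)*3 = -9 - (-6) = -3
e23 coeff = 1*(-3) - (-2)*4 = -3 - (-8) = 5
uv = 19 + 9*e12 - 3*e13 + 5*e23


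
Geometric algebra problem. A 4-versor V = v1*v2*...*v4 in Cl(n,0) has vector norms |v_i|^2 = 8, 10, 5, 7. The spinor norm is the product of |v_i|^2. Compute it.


Spinor norm N(V) = |v1|^2 * |v2|^2 * ... * |v4|^2
= 8 * 10 * 5 * 7
Running product: 8, 80, 400, 2800
N(V) = 2800


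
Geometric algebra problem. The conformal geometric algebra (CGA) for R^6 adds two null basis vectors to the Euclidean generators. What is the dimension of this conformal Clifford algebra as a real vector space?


The conformal model of R^6 uses Cl(7,1): the 6 Euclidean generators plus two extra orthogonal generators e+ (e+^2 = +1) and e- (e-^2 = -1), from which the null vectors e0, einf are built.
Number of generators m = 6 + 2 = 8.
dim Cl(p,q) = 2^m = 2^8 = 256


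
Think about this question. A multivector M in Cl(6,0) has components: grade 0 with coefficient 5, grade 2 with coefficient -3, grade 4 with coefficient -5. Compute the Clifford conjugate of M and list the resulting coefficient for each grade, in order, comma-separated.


Clifford conjugate sign for grade k: (-1)^(k(k+1)/2)
Grade 0: (-1)^(0*1/2) = (-1)^0 = 1, coeff 5 -> 5
Grade 2: (-1)^(2*3/2) = (-1)^3 = -1, coeff -3 -> 3
Grade 4: (-1)^(4*5/2) = (-1)^10 = 1, coeff -5 -> -5
Conjugated coefficients: 5, 3, -5
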